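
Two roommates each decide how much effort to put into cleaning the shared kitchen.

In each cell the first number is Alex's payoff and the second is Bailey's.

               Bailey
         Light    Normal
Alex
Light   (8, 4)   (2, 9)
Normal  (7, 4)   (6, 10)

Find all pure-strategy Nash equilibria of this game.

For each player, find the best response to each opponent profile; mutual best responses are the pure NE.
Alex against Light: payoffs 8, 7 → best response Light.
Alex against Normal: payoffs 2, 6 → best response Normal.
Bailey against Light: payoffs 4, 9 → best response Normal.
Bailey against Normal: payoffs 4, 10 → best response Normal.
Mutual best responses: (Normal, Normal).

Pure NE: (Normal, Normal)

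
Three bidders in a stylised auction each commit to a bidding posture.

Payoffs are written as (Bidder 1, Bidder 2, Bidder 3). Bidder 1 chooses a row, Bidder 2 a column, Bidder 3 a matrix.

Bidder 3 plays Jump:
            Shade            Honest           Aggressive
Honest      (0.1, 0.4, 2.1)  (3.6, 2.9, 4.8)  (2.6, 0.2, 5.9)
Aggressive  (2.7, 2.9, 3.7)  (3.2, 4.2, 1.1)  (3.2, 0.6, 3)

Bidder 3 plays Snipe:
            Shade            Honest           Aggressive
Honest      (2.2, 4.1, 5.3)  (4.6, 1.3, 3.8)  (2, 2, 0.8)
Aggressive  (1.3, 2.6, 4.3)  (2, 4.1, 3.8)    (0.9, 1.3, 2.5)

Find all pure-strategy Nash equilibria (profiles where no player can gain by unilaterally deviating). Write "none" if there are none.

(Honest, Shade, Snipe), (Honest, Honest, Jump)

Bidder 1 against (Shade, Jump): payoffs 0.1, 2.7 → best response Aggressive.
Bidder 1 against (Shade, Snipe): payoffs 2.2, 1.3 → best response Honest.
Bidder 1 against (Honest, Jump): payoffs 3.6, 3.2 → best response Honest.
Bidder 1 against (Honest, Snipe): payoffs 4.6, 2 → best response Honest.
Bidder 1 against (Aggressive, Jump): payoffs 2.6, 3.2 → best response Aggressive.
Bidder 1 against (Aggressive, Snipe): payoffs 2, 0.9 → best response Honest.
Bidder 2 against (Honest, Jump): payoffs 0.4, 2.9, 0.2 → best response Honest.
Bidder 2 against (Honest, Snipe): payoffs 4.1, 1.3, 2 → best response Shade.
Bidder 2 against (Aggressive, Jump): payoffs 2.9, 4.2, 0.6 → best response Honest.
Bidder 2 against (Aggressive, Snipe): payoffs 2.6, 4.1, 1.3 → best response Honest.
Bidder 3 against (Honest, Shade): payoffs 2.1, 5.3 → best response Snipe.
Bidder 3 against (Honest, Honest): payoffs 4.8, 3.8 → best response Jump.
Bidder 3 against (Honest, Aggressive): payoffs 5.9, 0.8 → best response Jump.
Bidder 3 against (Aggressive, Shade): payoffs 3.7, 4.3 → best response Snipe.
Bidder 3 against (Aggressive, Honest): payoffs 1.1, 3.8 → best response Snipe.
Bidder 3 against (Aggressive, Aggressive): payoffs 3, 2.5 → best response Jump.
Mutual best responses: (Honest, Shade, Snipe); (Honest, Honest, Jump).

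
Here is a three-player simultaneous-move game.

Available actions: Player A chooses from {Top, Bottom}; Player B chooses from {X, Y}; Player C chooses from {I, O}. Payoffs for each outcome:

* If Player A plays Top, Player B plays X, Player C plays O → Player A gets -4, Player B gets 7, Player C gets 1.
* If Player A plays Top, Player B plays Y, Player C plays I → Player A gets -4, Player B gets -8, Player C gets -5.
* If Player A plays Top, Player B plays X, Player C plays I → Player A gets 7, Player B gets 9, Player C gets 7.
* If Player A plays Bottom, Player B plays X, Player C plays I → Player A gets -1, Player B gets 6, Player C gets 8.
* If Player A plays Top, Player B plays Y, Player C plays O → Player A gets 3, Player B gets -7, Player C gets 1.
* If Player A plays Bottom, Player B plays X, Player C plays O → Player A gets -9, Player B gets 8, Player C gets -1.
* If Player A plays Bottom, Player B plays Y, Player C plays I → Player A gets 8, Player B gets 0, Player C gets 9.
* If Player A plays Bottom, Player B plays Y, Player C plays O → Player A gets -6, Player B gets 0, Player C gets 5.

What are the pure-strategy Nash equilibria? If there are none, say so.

(Top, X, I): Player A gets 7, best alternative -1; Player B gets 9, best alternative -8; Player C gets 7, best alternative 1. No profitable deviation — NE.
(Top, X, O): Player C can switch to I (1 → 7). Not NE.
(Top, Y, I): Player A can switch to Bottom (-4 → 8). Not NE.
(Top, Y, O): Player B can switch to X (-7 → 7). Not NE.
(Bottom, X, I): Player A can switch to Top (-1 → 7). Not NE.
(Bottom, X, O): Player A can switch to Top (-9 → -4). Not NE.
(Bottom, Y, I): Player B can switch to X (0 → 6). Not NE.
(Bottom, Y, O): Player A can switch to Top (-6 → 3). Not NE.

(Top, X, I)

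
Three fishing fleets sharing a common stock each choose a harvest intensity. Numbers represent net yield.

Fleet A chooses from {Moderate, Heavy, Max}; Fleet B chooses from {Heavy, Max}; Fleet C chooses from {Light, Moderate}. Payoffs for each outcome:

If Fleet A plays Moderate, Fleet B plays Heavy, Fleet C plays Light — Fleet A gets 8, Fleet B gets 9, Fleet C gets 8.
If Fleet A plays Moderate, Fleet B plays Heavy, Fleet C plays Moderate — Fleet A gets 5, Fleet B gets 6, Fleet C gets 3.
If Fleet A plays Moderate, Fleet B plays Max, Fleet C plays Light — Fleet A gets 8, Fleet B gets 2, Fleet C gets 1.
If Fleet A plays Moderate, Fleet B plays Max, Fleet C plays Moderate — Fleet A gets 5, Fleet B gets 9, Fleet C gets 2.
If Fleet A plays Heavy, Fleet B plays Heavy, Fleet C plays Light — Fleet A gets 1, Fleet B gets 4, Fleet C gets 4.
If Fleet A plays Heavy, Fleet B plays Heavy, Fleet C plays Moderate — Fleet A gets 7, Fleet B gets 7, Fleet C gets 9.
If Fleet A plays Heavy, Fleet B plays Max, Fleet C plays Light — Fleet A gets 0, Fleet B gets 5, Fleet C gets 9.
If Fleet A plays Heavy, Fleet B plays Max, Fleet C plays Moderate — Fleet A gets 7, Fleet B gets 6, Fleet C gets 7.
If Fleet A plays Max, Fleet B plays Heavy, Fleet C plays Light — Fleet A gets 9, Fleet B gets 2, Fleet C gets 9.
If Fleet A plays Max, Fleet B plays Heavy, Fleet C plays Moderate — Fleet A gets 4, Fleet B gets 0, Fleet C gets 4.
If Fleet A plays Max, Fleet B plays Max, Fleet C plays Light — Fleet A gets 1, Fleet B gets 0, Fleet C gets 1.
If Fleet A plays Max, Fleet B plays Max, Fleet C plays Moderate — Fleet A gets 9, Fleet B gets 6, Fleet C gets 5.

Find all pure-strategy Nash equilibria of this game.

(Heavy, Heavy, Moderate); (Max, Heavy, Light); (Max, Max, Moderate)

Fleet A against (Heavy, Light): payoffs 8, 1, 9 → best response Max.
Fleet A against (Heavy, Moderate): payoffs 5, 7, 4 → best response Heavy.
Fleet A against (Max, Light): payoffs 8, 0, 1 → best response Moderate.
Fleet A against (Max, Moderate): payoffs 5, 7, 9 → best response Max.
Fleet B against (Moderate, Light): payoffs 9, 2 → best response Heavy.
Fleet B against (Moderate, Moderate): payoffs 6, 9 → best response Max.
Fleet B against (Heavy, Light): payoffs 4, 5 → best response Max.
Fleet B against (Heavy, Moderate): payoffs 7, 6 → best response Heavy.
Fleet B against (Max, Light): payoffs 2, 0 → best response Heavy.
Fleet B against (Max, Moderate): payoffs 0, 6 → best response Max.
Fleet C against (Moderate, Heavy): payoffs 8, 3 → best response Light.
Fleet C against (Moderate, Max): payoffs 1, 2 → best response Moderate.
Fleet C against (Heavy, Heavy): payoffs 4, 9 → best response Moderate.
Fleet C against (Heavy, Max): payoffs 9, 7 → best response Light.
Fleet C against (Max, Heavy): payoffs 9, 4 → best response Light.
Fleet C against (Max, Max): payoffs 1, 5 → best response Moderate.
Mutual best responses: (Heavy, Heavy, Moderate); (Max, Heavy, Light); (Max, Max, Moderate).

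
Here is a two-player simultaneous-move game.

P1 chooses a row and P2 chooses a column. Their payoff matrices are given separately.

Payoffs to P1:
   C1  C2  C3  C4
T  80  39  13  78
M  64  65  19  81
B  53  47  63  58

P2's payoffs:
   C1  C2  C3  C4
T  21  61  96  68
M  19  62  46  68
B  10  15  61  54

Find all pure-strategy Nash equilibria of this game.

P1 against C1: payoffs 80, 64, 53 → best response T.
P1 against C2: payoffs 39, 65, 47 → best response M.
P1 against C3: payoffs 13, 19, 63 → best response B.
P1 against C4: payoffs 78, 81, 58 → best response M.
P2 against T: payoffs 21, 61, 96, 68 → best response C3.
P2 against M: payoffs 19, 62, 46, 68 → best response C4.
P2 against B: payoffs 10, 15, 61, 54 → best response C3.
Mutual best responses: (M, C4); (B, C3).

(M, C4) and (B, C3)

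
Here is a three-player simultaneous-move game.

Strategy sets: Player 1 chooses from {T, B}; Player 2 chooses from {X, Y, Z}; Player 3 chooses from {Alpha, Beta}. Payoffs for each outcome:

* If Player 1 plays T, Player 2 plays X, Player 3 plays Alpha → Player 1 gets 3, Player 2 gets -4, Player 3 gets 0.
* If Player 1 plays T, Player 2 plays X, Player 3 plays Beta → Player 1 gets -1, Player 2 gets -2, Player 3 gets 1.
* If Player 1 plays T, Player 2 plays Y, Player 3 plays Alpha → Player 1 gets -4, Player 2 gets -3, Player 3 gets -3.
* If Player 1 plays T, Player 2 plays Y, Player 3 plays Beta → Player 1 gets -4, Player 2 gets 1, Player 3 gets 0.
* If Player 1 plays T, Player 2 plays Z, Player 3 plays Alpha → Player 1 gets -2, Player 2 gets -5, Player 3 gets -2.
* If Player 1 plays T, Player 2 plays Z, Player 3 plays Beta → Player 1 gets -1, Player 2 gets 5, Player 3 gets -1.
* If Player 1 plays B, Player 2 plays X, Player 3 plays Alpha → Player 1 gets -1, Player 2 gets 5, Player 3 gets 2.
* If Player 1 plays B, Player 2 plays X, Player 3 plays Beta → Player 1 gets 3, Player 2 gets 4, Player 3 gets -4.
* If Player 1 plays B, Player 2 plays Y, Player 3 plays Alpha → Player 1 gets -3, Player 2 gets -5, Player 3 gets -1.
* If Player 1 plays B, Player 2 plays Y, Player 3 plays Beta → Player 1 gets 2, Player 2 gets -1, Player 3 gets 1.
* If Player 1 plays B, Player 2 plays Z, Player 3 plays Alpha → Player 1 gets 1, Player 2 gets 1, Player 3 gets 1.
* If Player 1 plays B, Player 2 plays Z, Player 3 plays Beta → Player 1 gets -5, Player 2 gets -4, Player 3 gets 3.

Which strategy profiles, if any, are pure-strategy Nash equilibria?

For each strategy profile, look for a profitable unilateral deviation.
(T, X, Alpha): Player 2 can switch to Y (-4 → -3). Not NE.
(T, X, Beta): Player 1 can switch to B (-1 → 3). Not NE.
(T, Y, Alpha): Player 1 can switch to B (-4 → -3). Not NE.
(T, Y, Beta): Player 1 can switch to B (-4 → 2). Not NE.
(T, Z, Alpha): Player 1 can switch to B (-2 → 1). Not NE.
(T, Z, Beta): Player 1 gets -1, best alternative -5; Player 2 gets 5, best alternative 1; Player 3 gets -1, best alternative -2. No profitable deviation — NE.
(B, X, Alpha): Player 1 can switch to T (-1 → 3). Not NE.
(B, X, Beta): Player 3 can switch to Alpha (-4 → 2). Not NE.
(B, Y, Alpha): Player 2 can switch to X (-5 → 5). Not NE.
(The remaining 3 profiles each have a profitable deviation by the same check.)

Pure NE: (T, Z, Beta)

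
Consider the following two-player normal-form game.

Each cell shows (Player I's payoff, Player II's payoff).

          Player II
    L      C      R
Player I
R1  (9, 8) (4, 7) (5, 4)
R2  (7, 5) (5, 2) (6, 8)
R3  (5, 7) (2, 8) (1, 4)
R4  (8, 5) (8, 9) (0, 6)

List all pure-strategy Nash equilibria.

(R1, L) and (R2, R) and (R4, C)

(R1, L): Player I gets 9, best alternative 8; Player II gets 8, best alternative 7. No profitable deviation — NE.
(R1, C): Player I can switch to R2 (4 → 5). Not NE.
(R1, R): Player I can switch to R2 (5 → 6). Not NE.
(R2, L): Player I can switch to R1 (7 → 9). Not NE.
(R2, C): Player I can switch to R4 (5 → 8). Not NE.
(R2, R): Player I gets 6, best alternative 5; Player II gets 8, best alternative 5. No profitable deviation — NE.
(R3, L): Player I can switch to R1 (5 → 9). Not NE.
(R3, C): Player I can switch to R1 (2 → 4). Not NE.
(R3, R): Player I can switch to R1 (1 → 5). Not NE.
(R4, L): Player I can switch to R1 (8 → 9). Not NE.
(R4, C): Player I gets 8, best alternative 5; Player II gets 9, best alternative 6. No profitable deviation — NE.
(R4, R): Player I can switch to R1 (0 → 5). Not NE.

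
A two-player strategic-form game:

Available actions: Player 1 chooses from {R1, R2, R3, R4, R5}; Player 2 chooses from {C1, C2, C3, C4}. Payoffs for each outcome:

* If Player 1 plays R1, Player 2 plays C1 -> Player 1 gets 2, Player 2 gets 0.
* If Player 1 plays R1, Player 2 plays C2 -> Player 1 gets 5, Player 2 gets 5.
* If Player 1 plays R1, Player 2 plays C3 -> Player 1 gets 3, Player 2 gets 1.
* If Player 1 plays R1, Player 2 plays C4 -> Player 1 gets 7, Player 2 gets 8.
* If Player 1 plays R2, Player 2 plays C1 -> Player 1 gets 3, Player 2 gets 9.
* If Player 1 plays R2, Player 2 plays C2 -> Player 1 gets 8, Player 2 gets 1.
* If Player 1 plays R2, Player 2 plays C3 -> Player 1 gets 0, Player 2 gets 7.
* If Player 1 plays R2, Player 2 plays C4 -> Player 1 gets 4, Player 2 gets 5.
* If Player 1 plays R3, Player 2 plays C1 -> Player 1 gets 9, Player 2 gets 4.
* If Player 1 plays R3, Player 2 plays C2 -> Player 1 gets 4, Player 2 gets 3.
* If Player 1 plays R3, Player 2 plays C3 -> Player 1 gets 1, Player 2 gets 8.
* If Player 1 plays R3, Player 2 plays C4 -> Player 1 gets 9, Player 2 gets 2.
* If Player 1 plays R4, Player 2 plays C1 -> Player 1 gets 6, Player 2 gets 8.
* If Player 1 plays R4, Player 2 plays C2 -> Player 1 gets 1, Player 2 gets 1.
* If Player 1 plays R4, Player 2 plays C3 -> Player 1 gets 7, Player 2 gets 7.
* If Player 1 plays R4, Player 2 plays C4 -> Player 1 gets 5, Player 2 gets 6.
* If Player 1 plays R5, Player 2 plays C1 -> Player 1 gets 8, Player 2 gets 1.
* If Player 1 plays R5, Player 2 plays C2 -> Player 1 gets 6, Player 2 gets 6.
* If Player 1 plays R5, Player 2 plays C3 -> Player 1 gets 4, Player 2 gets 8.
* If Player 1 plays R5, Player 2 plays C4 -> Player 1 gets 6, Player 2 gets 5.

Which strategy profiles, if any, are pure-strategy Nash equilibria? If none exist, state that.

For each strategy profile, look for a profitable unilateral deviation.
(R1, C1): Player 1 can switch to R2 (2 → 3). Not NE.
(R1, C2): Player 1 can switch to R2 (5 → 8). Not NE.
(R1, C3): Player 1 can switch to R4 (3 → 7). Not NE.
(R1, C4): Player 1 can switch to R3 (7 → 9). Not NE.
(R2, C1): Player 1 can switch to R3 (3 → 9). Not NE.
(R2, C2): Player 2 can switch to C1 (1 → 9). Not NE.
(The remaining 14 profiles each have a profitable deviation by the same check.)

This game has no pure Nash equilibrium.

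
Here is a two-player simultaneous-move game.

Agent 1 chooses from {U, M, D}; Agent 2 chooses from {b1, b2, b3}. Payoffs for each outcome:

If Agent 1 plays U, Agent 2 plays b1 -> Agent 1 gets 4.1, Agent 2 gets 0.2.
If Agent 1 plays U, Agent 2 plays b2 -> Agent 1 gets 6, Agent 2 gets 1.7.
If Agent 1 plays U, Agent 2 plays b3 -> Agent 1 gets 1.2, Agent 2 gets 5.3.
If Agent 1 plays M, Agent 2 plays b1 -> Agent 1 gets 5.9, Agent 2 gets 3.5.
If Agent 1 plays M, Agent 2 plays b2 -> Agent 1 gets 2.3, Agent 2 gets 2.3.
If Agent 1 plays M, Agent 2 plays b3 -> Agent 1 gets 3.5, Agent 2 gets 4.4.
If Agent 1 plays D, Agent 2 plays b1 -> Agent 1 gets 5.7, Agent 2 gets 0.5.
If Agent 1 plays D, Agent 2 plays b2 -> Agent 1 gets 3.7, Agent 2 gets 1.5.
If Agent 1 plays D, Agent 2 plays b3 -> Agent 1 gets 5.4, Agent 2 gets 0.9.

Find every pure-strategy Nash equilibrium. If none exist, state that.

Agent 1 against b1: payoffs 4.1, 5.9, 5.7 → best response M.
Agent 1 against b2: payoffs 6, 2.3, 3.7 → best response U.
Agent 1 against b3: payoffs 1.2, 3.5, 5.4 → best response D.
Agent 2 against U: payoffs 0.2, 1.7, 5.3 → best response b3.
Agent 2 against M: payoffs 3.5, 2.3, 4.4 → best response b3.
Agent 2 against D: payoffs 0.5, 1.5, 0.9 → best response b2.
No profile is a mutual best response for all players.

No pure-strategy Nash equilibrium.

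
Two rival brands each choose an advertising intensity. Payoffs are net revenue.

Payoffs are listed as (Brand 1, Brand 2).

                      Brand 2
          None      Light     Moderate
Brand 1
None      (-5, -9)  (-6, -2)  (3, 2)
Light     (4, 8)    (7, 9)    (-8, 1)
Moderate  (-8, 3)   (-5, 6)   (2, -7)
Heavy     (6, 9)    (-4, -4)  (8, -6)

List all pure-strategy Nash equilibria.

(Light, Light); (Heavy, None)

Brand 1 against None: payoffs -5, 4, -8, 6 → best response Heavy.
Brand 1 against Light: payoffs -6, 7, -5, -4 → best response Light.
Brand 1 against Moderate: payoffs 3, -8, 2, 8 → best response Heavy.
Brand 2 against None: payoffs -9, -2, 2 → best response Moderate.
Brand 2 against Light: payoffs 8, 9, 1 → best response Light.
Brand 2 against Moderate: payoffs 3, 6, -7 → best response Light.
Brand 2 against Heavy: payoffs 9, -4, -6 → best response None.
Mutual best responses: (Light, Light); (Heavy, None).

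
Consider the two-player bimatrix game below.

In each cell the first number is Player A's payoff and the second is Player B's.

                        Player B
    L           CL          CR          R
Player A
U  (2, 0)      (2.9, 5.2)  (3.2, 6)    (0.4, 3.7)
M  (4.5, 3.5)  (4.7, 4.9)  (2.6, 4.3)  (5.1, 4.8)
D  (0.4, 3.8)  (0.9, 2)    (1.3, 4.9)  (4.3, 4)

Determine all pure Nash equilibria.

Check each profile: it is a Nash equilibrium iff no player can strictly gain by switching unilaterally.
(U, L): Player A can switch to M (2 → 4.5). Not NE.
(U, CL): Player A can switch to M (2.9 → 4.7). Not NE.
(U, CR): Player A gets 3.2, best alternative 2.6; Player B gets 6, best alternative 5.2. No profitable deviation — NE.
(U, R): Player A can switch to M (0.4 → 5.1). Not NE.
(M, L): Player B can switch to CL (3.5 → 4.9). Not NE.
(M, CL): Player A gets 4.7, best alternative 2.9; Player B gets 4.9, best alternative 4.8. No profitable deviation — NE.
(M, CR): Player A can switch to U (2.6 → 3.2). Not NE.
(M, R): Player B can switch to CL (4.8 → 4.9). Not NE.
(The remaining 4 profiles each have a profitable deviation by the same check.)

The pure Nash equilibria are (U, CR), (M, CL).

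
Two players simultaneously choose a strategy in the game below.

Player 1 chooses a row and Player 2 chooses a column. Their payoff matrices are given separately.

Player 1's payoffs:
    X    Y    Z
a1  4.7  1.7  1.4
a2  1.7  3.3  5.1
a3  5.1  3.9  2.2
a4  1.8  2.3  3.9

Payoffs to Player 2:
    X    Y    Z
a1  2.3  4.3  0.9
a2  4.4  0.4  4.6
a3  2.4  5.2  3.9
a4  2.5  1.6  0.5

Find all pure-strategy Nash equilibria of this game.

(a1, X): Player 1 can switch to a3 (4.7 → 5.1). Not NE.
(a1, Y): Player 1 can switch to a2 (1.7 → 3.3). Not NE.
(a1, Z): Player 1 can switch to a2 (1.4 → 5.1). Not NE.
(a2, X): Player 1 can switch to a1 (1.7 → 4.7). Not NE.
(a2, Y): Player 1 can switch to a3 (3.3 → 3.9). Not NE.
(a2, Z): Player 1 gets 5.1, best alternative 3.9; Player 2 gets 4.6, best alternative 4.4. No profitable deviation — NE.
(a3, X): Player 2 can switch to Y (2.4 → 5.2). Not NE.
(a3, Y): Player 1 gets 3.9, best alternative 3.3; Player 2 gets 5.2, best alternative 3.9. No profitable deviation — NE.
(a3, Z): Player 1 can switch to a2 (2.2 → 5.1). Not NE.
(a4, X): Player 1 can switch to a1 (1.8 → 4.7). Not NE.
(The remaining 2 profiles each have a profitable deviation by the same check.)

(a2, Z) and (a3, Y)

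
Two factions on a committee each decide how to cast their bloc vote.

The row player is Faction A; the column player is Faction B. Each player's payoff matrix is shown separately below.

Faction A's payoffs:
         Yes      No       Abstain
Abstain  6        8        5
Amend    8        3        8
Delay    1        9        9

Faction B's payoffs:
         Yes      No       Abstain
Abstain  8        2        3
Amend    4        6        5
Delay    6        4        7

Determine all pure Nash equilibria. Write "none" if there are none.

Faction A against Yes: payoffs 6, 8, 1 → best response Amend.
Faction A against No: payoffs 8, 3, 9 → best response Delay.
Faction A against Abstain: payoffs 5, 8, 9 → best response Delay.
Faction B against Abstain: payoffs 8, 2, 3 → best response Yes.
Faction B against Amend: payoffs 4, 6, 5 → best response No.
Faction B against Delay: payoffs 6, 4, 7 → best response Abstain.
Mutual best responses: (Delay, Abstain).

The unique pure-strategy Nash equilibrium is (Delay, Abstain).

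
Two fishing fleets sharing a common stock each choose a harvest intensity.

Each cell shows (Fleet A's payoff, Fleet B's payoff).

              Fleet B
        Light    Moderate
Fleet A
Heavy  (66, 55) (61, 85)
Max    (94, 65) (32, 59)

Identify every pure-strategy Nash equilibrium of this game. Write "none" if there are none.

(Heavy, Moderate); (Max, Light)

(Heavy, Light): Fleet A can switch to Max (66 → 94). Not NE.
(Heavy, Moderate): Fleet A gets 61, best alternative 32; Fleet B gets 85, best alternative 55. No profitable deviation — NE.
(Max, Light): Fleet A gets 94, best alternative 66; Fleet B gets 65, best alternative 59. No profitable deviation — NE.
(Max, Moderate): Fleet A can switch to Heavy (32 → 61). Not NE.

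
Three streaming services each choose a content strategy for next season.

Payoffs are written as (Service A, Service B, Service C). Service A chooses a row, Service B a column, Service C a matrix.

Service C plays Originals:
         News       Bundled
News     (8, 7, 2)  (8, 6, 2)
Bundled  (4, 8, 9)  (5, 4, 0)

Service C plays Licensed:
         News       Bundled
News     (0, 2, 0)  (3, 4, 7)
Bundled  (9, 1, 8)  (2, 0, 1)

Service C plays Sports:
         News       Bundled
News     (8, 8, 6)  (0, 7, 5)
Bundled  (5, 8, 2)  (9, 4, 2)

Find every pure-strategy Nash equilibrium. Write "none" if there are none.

Service A against (News, Originals): payoffs 8, 4 → best response News.
Service A against (News, Licensed): payoffs 0, 9 → best response Bundled.
Service A against (News, Sports): payoffs 8, 5 → best response News.
Service A against (Bundled, Originals): payoffs 8, 5 → best response News.
Service A against (Bundled, Licensed): payoffs 3, 2 → best response News.
Service A against (Bundled, Sports): payoffs 0, 9 → best response Bundled.
Service B against (News, Originals): payoffs 7, 6 → best response News.
Service B against (News, Licensed): payoffs 2, 4 → best response Bundled.
Service B against (News, Sports): payoffs 8, 7 → best response News.
Service B against (Bundled, Originals): payoffs 8, 4 → best response News.
Service B against (Bundled, Licensed): payoffs 1, 0 → best response News.
Service B against (Bundled, Sports): payoffs 8, 4 → best response News.
Service C against (News, News): payoffs 2, 0, 6 → best response Sports.
Service C against (News, Bundled): payoffs 2, 7, 5 → best response Licensed.
Service C against (Bundled, News): payoffs 9, 8, 2 → best response Originals.
Service C against (Bundled, Bundled): payoffs 0, 1, 2 → best response Sports.
Mutual best responses: (News, News, Sports); (News, Bundled, Licensed).

The pure Nash equilibria are (News, News, Sports); (News, Bundled, Licensed).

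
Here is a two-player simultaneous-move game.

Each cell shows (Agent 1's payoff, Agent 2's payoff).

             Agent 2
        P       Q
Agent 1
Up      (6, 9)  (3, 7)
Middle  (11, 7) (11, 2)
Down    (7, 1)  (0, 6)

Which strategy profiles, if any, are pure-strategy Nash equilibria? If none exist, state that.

Pure NE: (Middle, P)

Agent 1 against P: payoffs 6, 11, 7 → best response Middle.
Agent 1 against Q: payoffs 3, 11, 0 → best response Middle.
Agent 2 against Up: payoffs 9, 7 → best response P.
Agent 2 against Middle: payoffs 7, 2 → best response P.
Agent 2 against Down: payoffs 1, 6 → best response Q.
Mutual best responses: (Middle, P).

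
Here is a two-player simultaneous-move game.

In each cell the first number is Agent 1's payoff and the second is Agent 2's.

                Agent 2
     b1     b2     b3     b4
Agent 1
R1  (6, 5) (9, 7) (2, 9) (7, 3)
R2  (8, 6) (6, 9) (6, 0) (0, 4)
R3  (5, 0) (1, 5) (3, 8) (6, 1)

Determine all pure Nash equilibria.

No pure-strategy Nash equilibrium.

(R1, b1): Agent 1 can switch to R2 (6 → 8). Not NE.
(R1, b2): Agent 2 can switch to b3 (7 → 9). Not NE.
(R1, b3): Agent 1 can switch to R2 (2 → 6). Not NE.
(R1, b4): Agent 2 can switch to b1 (3 → 5). Not NE.
(R2, b1): Agent 2 can switch to b2 (6 → 9). Not NE.
(R2, b2): Agent 1 can switch to R1 (6 → 9). Not NE.
(The remaining 6 profiles each have a profitable deviation by the same check.)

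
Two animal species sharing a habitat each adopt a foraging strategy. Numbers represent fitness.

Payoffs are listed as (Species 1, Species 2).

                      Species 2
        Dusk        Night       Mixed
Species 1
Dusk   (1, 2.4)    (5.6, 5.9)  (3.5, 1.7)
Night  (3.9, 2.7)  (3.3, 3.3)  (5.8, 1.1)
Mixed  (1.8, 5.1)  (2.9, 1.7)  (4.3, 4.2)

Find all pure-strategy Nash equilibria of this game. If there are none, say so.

The unique pure-strategy Nash equilibrium is (Dusk, Night).

(Dusk, Dusk): Species 1 can switch to Night (1 → 3.9). Not NE.
(Dusk, Night): Species 1 gets 5.6, best alternative 3.3; Species 2 gets 5.9, best alternative 2.4. No profitable deviation — NE.
(Dusk, Mixed): Species 1 can switch to Night (3.5 → 5.8). Not NE.
(Night, Dusk): Species 2 can switch to Night (2.7 → 3.3). Not NE.
(Night, Night): Species 1 can switch to Dusk (3.3 → 5.6). Not NE.
(Night, Mixed): Species 2 can switch to Dusk (1.1 → 2.7). Not NE.
(Mixed, Dusk): Species 1 can switch to Night (1.8 → 3.9). Not NE.
(Mixed, Night): Species 1 can switch to Dusk (2.9 → 5.6). Not NE.
(Mixed, Mixed): Species 1 can switch to Night (4.3 → 5.8). Not NE.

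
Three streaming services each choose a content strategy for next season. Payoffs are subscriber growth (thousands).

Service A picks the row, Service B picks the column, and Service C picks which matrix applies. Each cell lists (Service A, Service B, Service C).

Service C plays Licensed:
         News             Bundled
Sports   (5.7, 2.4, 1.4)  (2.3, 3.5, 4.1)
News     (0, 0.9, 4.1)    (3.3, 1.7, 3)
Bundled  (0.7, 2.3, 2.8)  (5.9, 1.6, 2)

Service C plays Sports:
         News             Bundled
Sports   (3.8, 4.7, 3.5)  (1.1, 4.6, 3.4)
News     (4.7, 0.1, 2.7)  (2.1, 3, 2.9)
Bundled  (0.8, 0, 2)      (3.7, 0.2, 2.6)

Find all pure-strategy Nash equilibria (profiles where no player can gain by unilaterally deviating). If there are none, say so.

Service A against (News, Licensed): payoffs 5.7, 0, 0.7 → best response Sports.
Service A against (News, Sports): payoffs 3.8, 4.7, 0.8 → best response News.
Service A against (Bundled, Licensed): payoffs 2.3, 3.3, 5.9 → best response Bundled.
Service A against (Bundled, Sports): payoffs 1.1, 2.1, 3.7 → best response Bundled.
Service B against (Sports, Licensed): payoffs 2.4, 3.5 → best response Bundled.
Service B against (Sports, Sports): payoffs 4.7, 4.6 → best response News.
Service B against (News, Licensed): payoffs 0.9, 1.7 → best response Bundled.
Service B against (News, Sports): payoffs 0.1, 3 → best response Bundled.
Service B against (Bundled, Licensed): payoffs 2.3, 1.6 → best response News.
Service B against (Bundled, Sports): payoffs 0, 0.2 → best response Bundled.
Service C against (Sports, News): payoffs 1.4, 3.5 → best response Sports.
Service C against (Sports, Bundled): payoffs 4.1, 3.4 → best response Licensed.
Service C against (News, News): payoffs 4.1, 2.7 → best response Licensed.
Service C against (News, Bundled): payoffs 3, 2.9 → best response Licensed.
Service C against (Bundled, News): payoffs 2.8, 2 → best response Licensed.
Service C against (Bundled, Bundled): payoffs 2, 2.6 → best response Sports.
Mutual best responses: (Bundled, Bundled, Sports).

Pure NE: (Bundled, Bundled, Sports)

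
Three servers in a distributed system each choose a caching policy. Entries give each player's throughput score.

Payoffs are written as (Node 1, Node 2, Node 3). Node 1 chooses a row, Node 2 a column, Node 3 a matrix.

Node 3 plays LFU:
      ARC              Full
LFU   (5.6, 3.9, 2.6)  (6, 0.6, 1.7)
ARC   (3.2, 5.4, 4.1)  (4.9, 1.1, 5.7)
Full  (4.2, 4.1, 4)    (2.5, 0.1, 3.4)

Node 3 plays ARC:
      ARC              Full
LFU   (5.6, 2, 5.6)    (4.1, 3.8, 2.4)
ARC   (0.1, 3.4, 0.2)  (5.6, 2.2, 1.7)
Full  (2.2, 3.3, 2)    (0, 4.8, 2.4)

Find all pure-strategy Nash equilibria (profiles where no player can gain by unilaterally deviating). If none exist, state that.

(LFU, ARC, LFU): Node 3 can switch to ARC (2.6 → 5.6). Not NE.
(LFU, ARC, ARC): Node 2 can switch to Full (2 → 3.8). Not NE.
(LFU, Full, LFU): Node 2 can switch to ARC (0.6 → 3.9). Not NE.
(LFU, Full, ARC): Node 1 can switch to ARC (4.1 → 5.6). Not NE.
(ARC, ARC, LFU): Node 1 can switch to LFU (3.2 → 5.6). Not NE.
(ARC, ARC, ARC): Node 1 can switch to LFU (0.1 → 5.6). Not NE.
(The remaining 6 profiles each have a profitable deviation by the same check.)

none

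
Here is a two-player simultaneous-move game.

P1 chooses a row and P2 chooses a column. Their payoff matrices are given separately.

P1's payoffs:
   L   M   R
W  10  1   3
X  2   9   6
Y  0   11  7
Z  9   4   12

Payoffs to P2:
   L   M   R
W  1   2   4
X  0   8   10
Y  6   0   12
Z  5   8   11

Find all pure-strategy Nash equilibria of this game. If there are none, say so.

P1 against L: payoffs 10, 2, 0, 9 → best response W.
P1 against M: payoffs 1, 9, 11, 4 → best response Y.
P1 against R: payoffs 3, 6, 7, 12 → best response Z.
P2 against W: payoffs 1, 2, 4 → best response R.
P2 against X: payoffs 0, 8, 10 → best response R.
P2 against Y: payoffs 6, 0, 12 → best response R.
P2 against Z: payoffs 5, 8, 11 → best response R.
Mutual best responses: (Z, R).

The unique pure-strategy Nash equilibrium is (Z, R).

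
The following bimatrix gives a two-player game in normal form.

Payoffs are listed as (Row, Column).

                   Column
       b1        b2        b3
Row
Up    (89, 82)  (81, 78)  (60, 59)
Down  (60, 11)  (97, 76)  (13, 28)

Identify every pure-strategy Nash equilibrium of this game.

(Up, b1): Row gets 89, best alternative 60; Column gets 82, best alternative 78. No profitable deviation — NE.
(Up, b2): Row can switch to Down (81 → 97). Not NE.
(Up, b3): Column can switch to b1 (59 → 82). Not NE.
(Down, b1): Row can switch to Up (60 → 89). Not NE.
(Down, b2): Row gets 97, best alternative 81; Column gets 76, best alternative 28. No profitable deviation — NE.
(Down, b3): Row can switch to Up (13 → 60). Not NE.

(Up, b1), (Down, b2)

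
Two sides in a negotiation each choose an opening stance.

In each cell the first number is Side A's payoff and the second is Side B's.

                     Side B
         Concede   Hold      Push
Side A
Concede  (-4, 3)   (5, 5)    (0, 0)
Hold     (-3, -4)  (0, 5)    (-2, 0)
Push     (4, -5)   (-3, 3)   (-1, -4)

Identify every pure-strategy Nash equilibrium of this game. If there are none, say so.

Pure NE: (Concede, Hold)

Side A against Concede: payoffs -4, -3, 4 → best response Push.
Side A against Hold: payoffs 5, 0, -3 → best response Concede.
Side A against Push: payoffs 0, -2, -1 → best response Concede.
Side B against Concede: payoffs 3, 5, 0 → best response Hold.
Side B against Hold: payoffs -4, 5, 0 → best response Hold.
Side B against Push: payoffs -5, 3, -4 → best response Hold.
Mutual best responses: (Concede, Hold).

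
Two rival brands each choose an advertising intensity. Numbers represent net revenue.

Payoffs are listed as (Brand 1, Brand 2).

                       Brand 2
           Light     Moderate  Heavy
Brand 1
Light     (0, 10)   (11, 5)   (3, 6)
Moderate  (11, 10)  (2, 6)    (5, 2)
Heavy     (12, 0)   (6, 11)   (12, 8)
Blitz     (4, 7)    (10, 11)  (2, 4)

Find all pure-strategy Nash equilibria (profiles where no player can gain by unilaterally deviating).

none

(Light, Light): Brand 1 can switch to Moderate (0 → 11). Not NE.
(Light, Moderate): Brand 2 can switch to Light (5 → 10). Not NE.
(Light, Heavy): Brand 1 can switch to Moderate (3 → 5). Not NE.
(Moderate, Light): Brand 1 can switch to Heavy (11 → 12). Not NE.
(Moderate, Moderate): Brand 1 can switch to Light (2 → 11). Not NE.
(Moderate, Heavy): Brand 1 can switch to Heavy (5 → 12). Not NE.
(Heavy, Light): Brand 2 can switch to Moderate (0 → 11). Not NE.
(Heavy, Moderate): Brand 1 can switch to Light (6 → 11). Not NE.
(Heavy, Heavy): Brand 2 can switch to Moderate (8 → 11). Not NE.
(Blitz, Light): Brand 1 can switch to Moderate (4 → 11). Not NE.
(Blitz, Moderate): Brand 1 can switch to Light (10 → 11). Not NE.
(Blitz, Heavy): Brand 1 can switch to Light (2 → 3). Not NE.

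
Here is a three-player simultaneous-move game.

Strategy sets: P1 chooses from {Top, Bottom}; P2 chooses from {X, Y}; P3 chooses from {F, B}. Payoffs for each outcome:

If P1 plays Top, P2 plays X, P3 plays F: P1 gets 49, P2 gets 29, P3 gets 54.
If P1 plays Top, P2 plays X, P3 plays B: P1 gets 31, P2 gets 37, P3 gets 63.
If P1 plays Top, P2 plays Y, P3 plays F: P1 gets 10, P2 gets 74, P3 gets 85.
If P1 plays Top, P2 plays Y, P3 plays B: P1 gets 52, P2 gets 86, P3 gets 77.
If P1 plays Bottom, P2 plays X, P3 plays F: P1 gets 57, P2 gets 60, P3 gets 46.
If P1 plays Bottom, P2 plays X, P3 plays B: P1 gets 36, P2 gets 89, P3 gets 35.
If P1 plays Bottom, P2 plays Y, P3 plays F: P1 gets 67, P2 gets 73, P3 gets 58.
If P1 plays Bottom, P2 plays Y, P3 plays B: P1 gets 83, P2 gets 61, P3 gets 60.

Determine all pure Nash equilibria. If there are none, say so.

none

(Top, X, F): P1 can switch to Bottom (49 → 57). Not NE.
(Top, X, B): P1 can switch to Bottom (31 → 36). Not NE.
(Top, Y, F): P1 can switch to Bottom (10 → 67). Not NE.
(Top, Y, B): P1 can switch to Bottom (52 → 83). Not NE.
(Bottom, X, F): P2 can switch to Y (60 → 73). Not NE.
(Bottom, X, B): P3 can switch to F (35 → 46). Not NE.
(The remaining 2 profiles each have a profitable deviation by the same check.)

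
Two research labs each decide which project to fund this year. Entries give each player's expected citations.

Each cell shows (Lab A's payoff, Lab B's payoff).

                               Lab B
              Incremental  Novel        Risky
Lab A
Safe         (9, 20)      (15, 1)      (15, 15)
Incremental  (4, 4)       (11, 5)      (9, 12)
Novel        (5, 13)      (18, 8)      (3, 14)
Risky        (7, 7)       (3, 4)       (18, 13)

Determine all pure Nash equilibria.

Pure-strategy Nash equilibria: (Safe, Incremental), (Risky, Risky)

Lab A against Incremental: payoffs 9, 4, 5, 7 → best response Safe.
Lab A against Novel: payoffs 15, 11, 18, 3 → best response Novel.
Lab A against Risky: payoffs 15, 9, 3, 18 → best response Risky.
Lab B against Safe: payoffs 20, 1, 15 → best response Incremental.
Lab B against Incremental: payoffs 4, 5, 12 → best response Risky.
Lab B against Novel: payoffs 13, 8, 14 → best response Risky.
Lab B against Risky: payoffs 7, 4, 13 → best response Risky.
Mutual best responses: (Safe, Incremental); (Risky, Risky).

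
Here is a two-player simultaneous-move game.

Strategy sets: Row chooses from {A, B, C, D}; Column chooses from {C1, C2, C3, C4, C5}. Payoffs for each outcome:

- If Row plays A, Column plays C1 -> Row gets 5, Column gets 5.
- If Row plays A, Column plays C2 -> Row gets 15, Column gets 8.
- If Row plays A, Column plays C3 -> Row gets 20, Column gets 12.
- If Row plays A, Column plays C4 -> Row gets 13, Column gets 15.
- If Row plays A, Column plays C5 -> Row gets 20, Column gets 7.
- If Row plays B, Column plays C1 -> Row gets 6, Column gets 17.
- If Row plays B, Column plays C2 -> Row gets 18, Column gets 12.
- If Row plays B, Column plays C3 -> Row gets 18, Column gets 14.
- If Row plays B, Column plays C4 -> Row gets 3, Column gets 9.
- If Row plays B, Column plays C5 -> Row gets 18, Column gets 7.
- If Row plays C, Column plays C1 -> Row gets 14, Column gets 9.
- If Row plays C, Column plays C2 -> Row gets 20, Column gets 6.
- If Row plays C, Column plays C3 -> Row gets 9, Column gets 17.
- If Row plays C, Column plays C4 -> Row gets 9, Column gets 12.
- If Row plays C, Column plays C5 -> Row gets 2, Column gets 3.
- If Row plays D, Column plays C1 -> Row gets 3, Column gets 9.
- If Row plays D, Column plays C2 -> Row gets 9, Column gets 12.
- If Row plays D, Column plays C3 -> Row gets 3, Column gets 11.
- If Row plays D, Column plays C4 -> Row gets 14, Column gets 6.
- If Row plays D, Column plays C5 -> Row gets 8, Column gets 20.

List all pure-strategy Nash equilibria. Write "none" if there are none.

This game has no pure Nash equilibrium.

Row against C1: payoffs 5, 6, 14, 3 → best response C.
Row against C2: payoffs 15, 18, 20, 9 → best response C.
Row against C3: payoffs 20, 18, 9, 3 → best response A.
Row against C4: payoffs 13, 3, 9, 14 → best response D.
Row against C5: payoffs 20, 18, 2, 8 → best response A.
Column against A: payoffs 5, 8, 12, 15, 7 → best response C4.
Column against B: payoffs 17, 12, 14, 9, 7 → best response C1.
Column against C: payoffs 9, 6, 17, 12, 3 → best response C3.
Column against D: payoffs 9, 12, 11, 6, 20 → best response C5.
No profile is a mutual best response for all players.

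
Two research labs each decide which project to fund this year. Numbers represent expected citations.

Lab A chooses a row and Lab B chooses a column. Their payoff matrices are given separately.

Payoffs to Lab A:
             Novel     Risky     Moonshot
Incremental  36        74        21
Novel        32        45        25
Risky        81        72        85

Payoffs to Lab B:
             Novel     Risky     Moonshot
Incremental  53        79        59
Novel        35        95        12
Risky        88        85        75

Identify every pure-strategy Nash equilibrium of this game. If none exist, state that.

(Incremental, Novel): Lab A can switch to Risky (36 → 81). Not NE.
(Incremental, Risky): Lab A gets 74, best alternative 72; Lab B gets 79, best alternative 59. No profitable deviation — NE.
(Incremental, Moonshot): Lab A can switch to Novel (21 → 25). Not NE.
(Novel, Novel): Lab A can switch to Incremental (32 → 36). Not NE.
(Novel, Risky): Lab A can switch to Incremental (45 → 74). Not NE.
(Novel, Moonshot): Lab A can switch to Risky (25 → 85). Not NE.
(Risky, Novel): Lab A gets 81, best alternative 36; Lab B gets 88, best alternative 85. No profitable deviation — NE.
(Risky, Risky): Lab A can switch to Incremental (72 → 74). Not NE.
(Risky, Moonshot): Lab B can switch to Novel (75 → 88). Not NE.

Pure-strategy Nash equilibria: (Incremental, Risky); (Risky, Novel)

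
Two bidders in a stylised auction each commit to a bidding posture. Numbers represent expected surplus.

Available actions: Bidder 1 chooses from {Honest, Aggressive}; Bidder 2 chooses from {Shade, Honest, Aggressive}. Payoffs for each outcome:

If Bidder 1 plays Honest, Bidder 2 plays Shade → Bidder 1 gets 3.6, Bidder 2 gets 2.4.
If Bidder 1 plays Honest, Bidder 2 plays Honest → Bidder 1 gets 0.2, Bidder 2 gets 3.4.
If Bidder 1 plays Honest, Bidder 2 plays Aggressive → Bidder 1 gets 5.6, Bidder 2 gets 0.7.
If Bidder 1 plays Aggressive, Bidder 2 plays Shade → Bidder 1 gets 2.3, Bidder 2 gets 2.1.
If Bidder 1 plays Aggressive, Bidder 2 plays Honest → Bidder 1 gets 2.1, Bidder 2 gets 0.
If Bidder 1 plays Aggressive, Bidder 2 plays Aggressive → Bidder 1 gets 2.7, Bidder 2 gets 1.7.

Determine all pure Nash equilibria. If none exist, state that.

none

Bidder 1 against Shade: payoffs 3.6, 2.3 → best response Honest.
Bidder 1 against Honest: payoffs 0.2, 2.1 → best response Aggressive.
Bidder 1 against Aggressive: payoffs 5.6, 2.7 → best response Honest.
Bidder 2 against Honest: payoffs 2.4, 3.4, 0.7 → best response Honest.
Bidder 2 against Aggressive: payoffs 2.1, 0, 1.7 → best response Shade.
No profile is a mutual best response for all players.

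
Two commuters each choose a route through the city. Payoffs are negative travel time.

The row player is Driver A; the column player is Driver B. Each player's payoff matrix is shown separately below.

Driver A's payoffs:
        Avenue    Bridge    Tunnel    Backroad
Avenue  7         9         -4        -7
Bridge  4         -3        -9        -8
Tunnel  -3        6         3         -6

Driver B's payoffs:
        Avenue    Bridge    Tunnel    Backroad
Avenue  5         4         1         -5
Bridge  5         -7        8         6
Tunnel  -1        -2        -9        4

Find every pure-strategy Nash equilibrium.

The pure Nash equilibria are (Avenue, Avenue), (Tunnel, Backroad).

(Avenue, Avenue): Driver A gets 7, best alternative 4; Driver B gets 5, best alternative 4. No profitable deviation — NE.
(Avenue, Bridge): Driver B can switch to Avenue (4 → 5). Not NE.
(Avenue, Tunnel): Driver A can switch to Tunnel (-4 → 3). Not NE.
(Avenue, Backroad): Driver A can switch to Tunnel (-7 → -6). Not NE.
(Bridge, Avenue): Driver A can switch to Avenue (4 → 7). Not NE.
(Bridge, Bridge): Driver A can switch to Avenue (-3 → 9). Not NE.
(Bridge, Tunnel): Driver A can switch to Avenue (-9 → -4). Not NE.
(Bridge, Backroad): Driver A can switch to Avenue (-8 → -7). Not NE.
(Tunnel, Avenue): Driver A can switch to Avenue (-3 → 7). Not NE.
(Tunnel, Bridge): Driver A can switch to Avenue (6 → 9). Not NE.
(Tunnel, Tunnel): Driver B can switch to Avenue (-9 → -1). Not NE.
(Tunnel, Backroad): Driver A gets -6, best alternative -7; Driver B gets 4, best alternative -1. No profitable deviation — NE.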